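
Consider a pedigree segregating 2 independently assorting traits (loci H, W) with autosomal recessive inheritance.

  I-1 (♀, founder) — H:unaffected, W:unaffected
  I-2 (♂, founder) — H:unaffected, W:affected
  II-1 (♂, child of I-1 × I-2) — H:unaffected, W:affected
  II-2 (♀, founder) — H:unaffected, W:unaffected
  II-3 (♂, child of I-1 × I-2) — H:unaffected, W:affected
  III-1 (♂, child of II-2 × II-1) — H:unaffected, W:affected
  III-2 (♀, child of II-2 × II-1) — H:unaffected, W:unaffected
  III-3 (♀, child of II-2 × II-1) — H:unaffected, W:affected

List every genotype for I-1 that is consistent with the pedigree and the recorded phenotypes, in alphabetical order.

H/I-1 un ·: HH|Hh
H/I-2 un ·: HH|Hh
H/II-1 un I-1×I-2: HH|Hh
H/II-2 un ·: HH|Hh
H/II-3 un I-1×I-2: HH|Hh
H/III-1 un II-2×II-1: HH|Hh
H/III-2 un II-2×II-1: HH|Hh
H/III-3 un II-2×II-1: HH|Hh
⇒ H over [I-1,I-2,II-1,II-2,II-3,III-1,III-2,III-3]: 159 consistent
W/I-1 un ·: Ww
W/I-2 aff ·: ww
W/II-1 aff I-1×I-2: ww
W/II-2 un ·: Ww
W/II-3 aff I-1×I-2: ww
W/III-1 aff II-2×II-1: ww
W/III-2 un II-2×II-1: Ww
W/III-3 aff II-2×II-1: ww
⇒ W over [I-1,I-2,II-1,II-2,II-3,III-1,III-2,III-3]: 1 consistent

I-1 ∈ {HH Ww, Hh Ww}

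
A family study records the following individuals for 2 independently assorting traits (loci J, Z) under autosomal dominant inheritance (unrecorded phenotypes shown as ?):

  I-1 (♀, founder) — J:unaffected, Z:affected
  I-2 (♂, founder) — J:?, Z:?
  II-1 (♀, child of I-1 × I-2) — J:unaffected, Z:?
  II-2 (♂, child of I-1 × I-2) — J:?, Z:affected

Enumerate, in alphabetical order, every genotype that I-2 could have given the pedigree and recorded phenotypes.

J/I-1 un ·: jj
J/I-2 ? ·: jj|Jj
J/II-1 un I-1×I-2: jj
J/II-2 ? I-1×I-2: jj|Jj
⇒ J over [I-1,I-2,II-1,II-2]: 3 consistent
Z/I-1 aff ·: Zz|ZZ
Z/I-2 ? ·: zz|Zz|ZZ
Z/II-1 ? I-1×I-2: zz|Zz|ZZ
Z/II-2 aff I-1×I-2: Zz|ZZ
⇒ Z over [I-1,I-2,II-1,II-2]: 18 consistent

I-2 ∈ {Jj ZZ, Jj Zz, Jj zz, jj ZZ, jj Zz, jj zz}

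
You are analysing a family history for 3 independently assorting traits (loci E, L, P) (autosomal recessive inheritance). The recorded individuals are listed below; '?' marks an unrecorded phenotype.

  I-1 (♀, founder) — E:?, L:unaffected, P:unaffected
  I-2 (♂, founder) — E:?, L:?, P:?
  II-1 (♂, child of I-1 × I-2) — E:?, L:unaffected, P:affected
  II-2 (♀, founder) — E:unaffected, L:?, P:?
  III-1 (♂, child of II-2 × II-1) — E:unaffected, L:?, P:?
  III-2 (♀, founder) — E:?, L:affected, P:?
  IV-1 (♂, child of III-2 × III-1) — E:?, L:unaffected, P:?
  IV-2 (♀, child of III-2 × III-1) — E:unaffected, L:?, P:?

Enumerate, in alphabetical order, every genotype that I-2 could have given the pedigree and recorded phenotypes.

E/I-1 ? ·: EE|Ee|ee
E/I-2 ? ·: EE|Ee|ee
E/II-1 ? I-1×I-2: EE|Ee|ee
E/II-2 un ·: EE|Ee
E/III-1 un II-2×II-1: EE|Ee
E/III-2 ? ·: EE|Ee|ee
E/IV-1 ? III-2×III-1: EE|Ee|ee
E/IV-2 un III-2×III-1: EE|Ee
⇒ E over [I-1,I-2,II-1,II-2,III-1,III-2,IV-1,IV-2]: 444 consistent
L/I-1 un ·: LL|Ll
L/I-2 ? ·: LL|Ll|ll
L/II-1 un I-1×I-2: LL|Ll
L/II-2 ? ·: LL|Ll|ll
L/III-1 ? II-2×II-1: LL|Ll
L/III-2 aff ·: ll
L/IV-1 un III-2×III-1: Ll
L/IV-2 ? III-2×III-1: Ll|ll
⇒ L over [I-1,I-2,II-1,II-2,III-1,III-2,IV-1,IV-2]: 64 consistent
P/I-1 un ·: Pp
P/I-2 ? ·: Pp|pp
P/II-1 aff I-1×I-2: pp
P/II-2 ? ·: PP|Pp|pp
P/III-1 ? II-2×II-1: Pp|pp
P/III-2 ? ·: PP|Pp|pp
P/IV-1 ? III-2×III-1: PP|Pp|pp
P/IV-2 ? III-2×III-1: PP|Pp|pp
⇒ P over [I-1,I-2,II-1,II-2,III-1,III-2,IV-1,IV-2]: 92 consistent

I-2 ∈ {EE LL Pp, EE LL pp, EE Ll Pp, EE Ll pp, EE ll Pp, EE ll pp, Ee LL Pp, Ee LL pp, Ee Ll Pp, Ee Ll pp, Ee ll Pp, Ee ll pp, ee LL Pp, ee LL pp, ee Ll Pp, ee Ll pp, ee ll Pp, ee ll pp}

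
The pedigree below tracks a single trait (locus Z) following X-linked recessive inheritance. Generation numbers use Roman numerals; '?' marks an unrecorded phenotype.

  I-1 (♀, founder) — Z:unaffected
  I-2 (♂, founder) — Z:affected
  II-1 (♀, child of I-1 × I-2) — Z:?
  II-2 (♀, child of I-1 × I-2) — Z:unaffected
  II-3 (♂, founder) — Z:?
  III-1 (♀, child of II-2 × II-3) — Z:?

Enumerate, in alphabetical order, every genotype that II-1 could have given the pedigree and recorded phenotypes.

Z/I-1 un ·: X^ZX^Z|X^ZX^z
Z/I-2 aff ·: X^zY
Z/II-1 ? I-1×I-2: X^ZX^z|X^zX^z
Z/II-2 un I-1×I-2: X^ZX^z
Z/II-3 ? ·: X^ZY|X^zY
Z/III-1 ? II-2×II-3: X^ZX^Z|X^ZX^z|X^zX^z
⇒ Z over [I-1,I-2,II-1,II-2,II-3,III-1]: 12 consistent

II-1 ∈ {X^ZX^z, X^zX^z}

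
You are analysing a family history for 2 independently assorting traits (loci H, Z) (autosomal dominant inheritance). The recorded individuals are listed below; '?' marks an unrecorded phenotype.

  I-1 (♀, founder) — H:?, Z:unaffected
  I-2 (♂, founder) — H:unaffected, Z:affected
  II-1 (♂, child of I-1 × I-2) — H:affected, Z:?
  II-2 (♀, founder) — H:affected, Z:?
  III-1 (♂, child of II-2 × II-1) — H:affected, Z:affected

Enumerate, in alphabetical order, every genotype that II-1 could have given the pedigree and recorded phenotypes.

H/I-1 ? ·: Hh|HH
H/I-2 un ·: hh
H/II-1 aff I-1×I-2: Hh
H/II-2 aff ·: Hh|HH
H/III-1 aff II-2×II-1: Hh|HH
⇒ H over [I-1,I-2,II-1,II-2,III-1]: 8 consistent
Z/I-1 un ·: zz
Z/I-2 aff ·: Zz|ZZ
Z/II-1 ? I-1×I-2: zz|Zz
Z/II-2 ? ·: zz|Zz|ZZ
Z/III-1 aff II-2×II-1: Zz|ZZ
⇒ Z over [I-1,I-2,II-1,II-2,III-1]: 12 consistent

II-1 ∈ {Hh Zz, Hh zz}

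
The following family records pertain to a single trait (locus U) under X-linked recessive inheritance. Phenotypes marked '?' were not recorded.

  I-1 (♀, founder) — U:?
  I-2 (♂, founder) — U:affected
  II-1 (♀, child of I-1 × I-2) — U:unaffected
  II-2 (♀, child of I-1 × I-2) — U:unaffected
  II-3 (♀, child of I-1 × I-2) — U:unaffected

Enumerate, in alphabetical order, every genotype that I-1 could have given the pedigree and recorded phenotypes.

U/I-1 ? ·: X^UX^U|X^UX^u
U/I-2 aff ·: X^uY
U/II-1 un I-1×I-2: X^UX^u
U/II-2 un I-1×I-2: X^UX^u
U/II-3 un I-1×I-2: X^UX^u
⇒ U over [I-1,I-2,II-1,II-2,II-3]: 2 consistent

I-1 ∈ {X^UX^U, X^UX^u}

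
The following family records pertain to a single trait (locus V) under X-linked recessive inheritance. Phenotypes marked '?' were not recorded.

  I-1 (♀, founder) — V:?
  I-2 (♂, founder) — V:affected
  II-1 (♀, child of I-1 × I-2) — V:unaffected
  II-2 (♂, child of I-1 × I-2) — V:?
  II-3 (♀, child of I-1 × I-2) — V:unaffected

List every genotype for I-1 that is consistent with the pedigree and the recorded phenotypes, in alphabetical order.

V/I-1 ? ·: X^VX^V|X^VX^v
V/I-2 aff ·: X^vY
V/II-1 un I-1×I-2: X^VX^v
V/II-2 ? I-1×I-2: X^VY|X^vY
V/II-3 un I-1×I-2: X^VX^v
⇒ V over [I-1,I-2,II-1,II-2,II-3]: 3 consistent

I-1 ∈ {X^VX^V, X^VX^v}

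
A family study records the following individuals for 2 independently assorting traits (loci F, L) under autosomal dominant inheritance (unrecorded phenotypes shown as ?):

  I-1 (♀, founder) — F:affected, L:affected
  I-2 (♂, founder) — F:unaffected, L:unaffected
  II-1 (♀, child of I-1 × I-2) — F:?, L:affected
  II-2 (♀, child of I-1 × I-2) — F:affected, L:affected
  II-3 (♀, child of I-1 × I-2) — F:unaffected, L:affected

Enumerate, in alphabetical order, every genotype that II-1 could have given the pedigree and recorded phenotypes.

II-1 ∈ {Ff Ll, ff Ll}

F/I-1 aff ·: Ff
F/I-2 un ·: ff
F/II-1 ? I-1×I-2: ff|Ff
F/II-2 aff I-1×I-2: Ff
F/II-3 un I-1×I-2: ff
⇒ F over [I-1,I-2,II-1,II-2,II-3]: 2 consistent
L/I-1 aff ·: Ll|LL
L/I-2 un ·: ll
L/II-1 aff I-1×I-2: Ll
L/II-2 aff I-1×I-2: Ll
L/II-3 aff I-1×I-2: Ll
⇒ L over [I-1,I-2,II-1,II-2,II-3]: 2 consistent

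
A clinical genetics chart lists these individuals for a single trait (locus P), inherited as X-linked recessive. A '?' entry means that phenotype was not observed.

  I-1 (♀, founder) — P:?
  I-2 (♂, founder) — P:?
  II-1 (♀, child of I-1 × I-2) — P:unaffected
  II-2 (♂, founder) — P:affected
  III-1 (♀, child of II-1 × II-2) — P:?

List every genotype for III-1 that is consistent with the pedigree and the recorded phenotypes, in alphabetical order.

III-1 ∈ {X^PX^p, X^pX^p}

P/I-1 ? ·: X^PX^P|X^PX^p|X^pX^p
P/I-2 ? ·: X^PY|X^pY
P/II-1 un I-1×I-2: X^PX^P|X^PX^p
P/II-2 aff ·: X^pY
P/III-1 ? II-1×II-2: X^PX^p|X^pX^p
⇒ P over [I-1,I-2,II-1,II-2,III-1]: 10 consistent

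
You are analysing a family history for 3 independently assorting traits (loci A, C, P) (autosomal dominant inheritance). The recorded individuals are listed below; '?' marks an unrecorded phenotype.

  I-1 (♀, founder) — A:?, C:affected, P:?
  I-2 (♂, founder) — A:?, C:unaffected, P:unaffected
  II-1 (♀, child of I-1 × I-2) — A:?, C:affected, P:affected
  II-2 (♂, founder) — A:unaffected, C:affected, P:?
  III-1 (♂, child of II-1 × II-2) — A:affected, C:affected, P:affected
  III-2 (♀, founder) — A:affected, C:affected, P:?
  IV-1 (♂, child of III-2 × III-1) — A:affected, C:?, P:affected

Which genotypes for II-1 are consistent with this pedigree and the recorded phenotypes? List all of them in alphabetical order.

II-1 ∈ {AA Cc Pp, Aa Cc Pp}

A/I-1 ? ·: aa|Aa|AA
A/I-2 ? ·: aa|Aa|AA
A/II-1 ? I-1×I-2: Aa|AA
A/II-2 un ·: aa
A/III-1 aff II-1×II-2: Aa
A/III-2 aff ·: Aa|AA
A/IV-1 aff III-2×III-1: Aa|AA
⇒ A over [I-1,I-2,II-1,II-2,III-1,III-2,IV-1]: 44 consistent
C/I-1 aff ·: Cc|CC
C/I-2 un ·: cc
C/II-1 aff I-1×I-2: Cc
C/II-2 aff ·: Cc|CC
C/III-1 aff II-1×II-2: Cc|CC
C/III-2 aff ·: Cc|CC
C/IV-1 ? III-2×III-1: cc|Cc|CC
⇒ C over [I-1,I-2,II-1,II-2,III-1,III-2,IV-1]: 32 consistent
P/I-1 ? ·: Pp|PP
P/I-2 un ·: pp
P/II-1 aff I-1×I-2: Pp
P/II-2 ? ·: pp|Pp|PP
P/III-1 aff II-1×II-2: Pp|PP
P/III-2 ? ·: pp|Pp|PP
P/IV-1 aff III-2×III-1: Pp|PP
⇒ P over [I-1,I-2,II-1,II-2,III-1,III-2,IV-1]: 46 consistent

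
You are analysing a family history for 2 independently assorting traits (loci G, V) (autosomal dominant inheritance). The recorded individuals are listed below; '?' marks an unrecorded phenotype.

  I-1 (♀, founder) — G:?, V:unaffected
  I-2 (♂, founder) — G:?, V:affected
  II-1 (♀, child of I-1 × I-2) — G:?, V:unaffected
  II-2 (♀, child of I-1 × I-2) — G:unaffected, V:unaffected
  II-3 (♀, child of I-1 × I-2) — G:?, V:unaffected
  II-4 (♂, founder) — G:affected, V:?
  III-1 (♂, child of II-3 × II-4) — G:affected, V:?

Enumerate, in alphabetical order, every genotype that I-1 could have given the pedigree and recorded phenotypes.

G/I-1 ? ·: gg|Gg
G/I-2 ? ·: gg|Gg
G/II-1 ? I-1×I-2: gg|Gg|GG
G/II-2 un I-1×I-2: gg
G/II-3 ? I-1×I-2: gg|Gg|GG
G/II-4 aff ·: Gg|GG
G/III-1 aff II-3×II-4: Gg|GG
⇒ G over [I-1,I-2,II-1,II-2,II-3,II-4,III-1]: 53 consistent
V/I-1 un ·: vv
V/I-2 aff ·: Vv
V/II-1 un I-1×I-2: vv
V/II-2 un I-1×I-2: vv
V/II-3 un I-1×I-2: vv
V/II-4 ? ·: vv|Vv|VV
V/III-1 ? II-3×II-4: vv|Vv
⇒ V over [I-1,I-2,II-1,II-2,II-3,II-4,III-1]: 4 consistent

I-1 ∈ {Gg vv, gg vv}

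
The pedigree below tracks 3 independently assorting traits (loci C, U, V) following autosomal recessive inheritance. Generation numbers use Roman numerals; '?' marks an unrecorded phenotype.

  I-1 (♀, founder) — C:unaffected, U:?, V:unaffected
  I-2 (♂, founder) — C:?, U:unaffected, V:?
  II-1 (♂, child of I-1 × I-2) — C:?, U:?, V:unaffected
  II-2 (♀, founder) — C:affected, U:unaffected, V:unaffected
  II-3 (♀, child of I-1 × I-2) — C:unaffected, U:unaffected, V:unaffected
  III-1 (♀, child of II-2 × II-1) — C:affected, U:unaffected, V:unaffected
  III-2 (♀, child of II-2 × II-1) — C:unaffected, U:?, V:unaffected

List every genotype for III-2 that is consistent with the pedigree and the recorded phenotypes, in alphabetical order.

III-2 ∈ {Cc UU VV, Cc UU Vv, Cc Uu VV, Cc Uu Vv, Cc uu VV, Cc uu Vv}

C/I-1 un ·: CC|Cc
C/I-2 ? ·: CC|Cc|cc
C/II-1 ? I-1×I-2: Cc
C/II-2 aff ·: cc
C/II-3 un I-1×I-2: CC|Cc
C/III-1 aff II-2×II-1: cc
C/III-2 un II-2×II-1: Cc
⇒ C over [I-1,I-2,II-1,II-2,II-3,III-1,III-2]: 8 consistent
U/I-1 ? ·: UU|Uu|uu
U/I-2 un ·: UU|Uu
U/II-1 ? I-1×I-2: UU|Uu|uu
U/II-2 un ·: UU|Uu
U/II-3 un I-1×I-2: UU|Uu
U/III-1 un II-2×II-1: UU|Uu
U/III-2 ? II-2×II-1: UU|Uu|uu
⇒ U over [I-1,I-2,II-1,II-2,II-3,III-1,III-2]: 124 consistent
V/I-1 un ·: VV|Vv
V/I-2 ? ·: VV|Vv|vv
V/II-1 un I-1×I-2: VV|Vv
V/II-2 un ·: VV|Vv
V/II-3 un I-1×I-2: VV|Vv
V/III-1 un II-2×II-1: VV|Vv
V/III-2 un II-2×II-1: VV|Vv
⇒ V over [I-1,I-2,II-1,II-2,II-3,III-1,III-2]: 99 consistent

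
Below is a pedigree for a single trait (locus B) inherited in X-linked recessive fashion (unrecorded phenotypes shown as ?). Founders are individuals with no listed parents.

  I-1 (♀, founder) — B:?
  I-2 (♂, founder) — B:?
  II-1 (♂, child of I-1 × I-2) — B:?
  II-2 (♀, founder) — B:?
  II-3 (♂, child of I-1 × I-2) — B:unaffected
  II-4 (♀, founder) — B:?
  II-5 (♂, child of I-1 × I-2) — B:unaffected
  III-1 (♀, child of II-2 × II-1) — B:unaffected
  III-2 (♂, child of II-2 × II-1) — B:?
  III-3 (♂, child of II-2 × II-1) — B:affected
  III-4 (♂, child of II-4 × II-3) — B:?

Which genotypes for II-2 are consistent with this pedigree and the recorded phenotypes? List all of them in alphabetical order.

B/I-1 ? ·: X^BX^B|X^BX^b
B/I-2 ? ·: X^BY|X^bY
B/II-1 ? I-1×I-2: X^BY|X^bY
B/II-2 ? ·: X^BX^b|X^bX^b
B/II-3 un I-1×I-2: X^BY
B/II-4 ? ·: X^BX^B|X^BX^b|X^bX^b
B/II-5 un I-1×I-2: X^BY
B/III-1 un II-2×II-1: X^BX^B|X^BX^b
B/III-2 ? II-2×II-1: X^BY|X^bY
B/III-3 aff II-2×II-1: X^bY
B/III-4 ? II-4×II-3: X^BY|X^bY
⇒ B over [I-1,I-2,II-1,II-2,II-3,II-4,II-5,III-1,III-2,III-3,III-4]: 96 consistent

II-2 ∈ {X^BX^b, X^bX^b}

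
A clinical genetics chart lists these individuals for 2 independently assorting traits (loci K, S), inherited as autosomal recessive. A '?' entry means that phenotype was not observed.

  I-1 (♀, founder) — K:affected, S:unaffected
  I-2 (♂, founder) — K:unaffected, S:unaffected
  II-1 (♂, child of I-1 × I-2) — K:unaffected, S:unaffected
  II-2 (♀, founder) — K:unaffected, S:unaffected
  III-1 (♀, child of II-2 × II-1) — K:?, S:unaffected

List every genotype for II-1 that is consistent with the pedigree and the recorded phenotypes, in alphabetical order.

II-1 ∈ {Kk SS, Kk Ss}

K/I-1 aff ·: kk
K/I-2 un ·: KK|Kk
K/II-1 un I-1×I-2: Kk
K/II-2 un ·: KK|Kk
K/III-1 ? II-2×II-1: KK|Kk|kk
⇒ K over [I-1,I-2,II-1,II-2,III-1]: 10 consistent
S/I-1 un ·: SS|Ss
S/I-2 un ·: SS|Ss
S/II-1 un I-1×I-2: SS|Ss
S/II-2 un ·: SS|Ss
S/III-1 un II-2×II-1: SS|Ss
⇒ S over [I-1,I-2,II-1,II-2,III-1]: 24 consistent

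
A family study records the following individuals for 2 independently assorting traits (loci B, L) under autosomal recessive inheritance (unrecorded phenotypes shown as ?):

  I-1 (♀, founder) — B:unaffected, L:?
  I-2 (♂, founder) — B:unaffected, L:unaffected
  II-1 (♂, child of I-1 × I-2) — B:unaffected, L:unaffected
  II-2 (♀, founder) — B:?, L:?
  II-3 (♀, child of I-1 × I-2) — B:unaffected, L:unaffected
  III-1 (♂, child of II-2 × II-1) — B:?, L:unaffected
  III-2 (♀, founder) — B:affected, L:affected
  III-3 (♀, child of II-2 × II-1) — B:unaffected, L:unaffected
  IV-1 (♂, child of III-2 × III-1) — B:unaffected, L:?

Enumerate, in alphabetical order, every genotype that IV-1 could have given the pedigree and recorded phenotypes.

B/I-1 un ·: BB|Bb
B/I-2 un ·: BB|Bb
B/II-1 un I-1×I-2: BB|Bb
B/II-2 ? ·: BB|Bb|bb
B/II-3 un I-1×I-2: BB|Bb
B/III-1 ? II-2×II-1: BB|Bb
B/III-2 aff ·: bb
B/III-3 un II-2×II-1: BB|Bb
B/IV-1 un III-2×III-1: Bb
⇒ B over [I-1,I-2,II-1,II-2,II-3,III-1,III-2,III-3,IV-1]: 96 consistent
L/I-1 ? ·: LL|Ll|ll
L/I-2 un ·: LL|Ll
L/II-1 un I-1×I-2: LL|Ll
L/II-2 ? ·: LL|Ll|ll
L/II-3 un I-1×I-2: LL|Ll
L/III-1 un II-2×II-1: LL|Ll
L/III-2 aff ·: ll
L/III-3 un II-2×II-1: LL|Ll
L/IV-1 ? III-2×III-1: Ll|ll
⇒ L over [I-1,I-2,II-1,II-2,II-3,III-1,III-2,III-3,IV-1]: 175 consistent

IV-1 ∈ {Bb Ll, Bb ll}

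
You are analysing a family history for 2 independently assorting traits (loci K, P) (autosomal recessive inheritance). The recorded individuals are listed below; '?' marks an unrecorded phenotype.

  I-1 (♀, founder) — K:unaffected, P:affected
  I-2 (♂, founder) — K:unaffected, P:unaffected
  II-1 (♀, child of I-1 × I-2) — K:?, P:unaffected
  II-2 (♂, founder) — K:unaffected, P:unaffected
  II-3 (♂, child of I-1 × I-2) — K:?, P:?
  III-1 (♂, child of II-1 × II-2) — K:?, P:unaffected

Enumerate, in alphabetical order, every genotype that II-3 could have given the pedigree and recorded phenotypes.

II-3 ∈ {KK Pp, KK pp, Kk Pp, Kk pp, kk Pp, kk pp}

K/I-1 un ·: KK|Kk
K/I-2 un ·: KK|Kk
K/II-1 ? I-1×I-2: KK|Kk|kk
K/II-2 un ·: KK|Kk
K/II-3 ? I-1×I-2: KK|Kk|kk
K/III-1 ? II-1×II-2: KK|Kk|kk
⇒ K over [I-1,I-2,II-1,II-2,II-3,III-1]: 68 consistent
P/I-1 aff ·: pp
P/I-2 un ·: PP|Pp
P/II-1 un I-1×I-2: Pp
P/II-2 un ·: PP|Pp
P/II-3 ? I-1×I-2: Pp|pp
P/III-1 un II-1×II-2: PP|Pp
⇒ P over [I-1,I-2,II-1,II-2,II-3,III-1]: 12 consistent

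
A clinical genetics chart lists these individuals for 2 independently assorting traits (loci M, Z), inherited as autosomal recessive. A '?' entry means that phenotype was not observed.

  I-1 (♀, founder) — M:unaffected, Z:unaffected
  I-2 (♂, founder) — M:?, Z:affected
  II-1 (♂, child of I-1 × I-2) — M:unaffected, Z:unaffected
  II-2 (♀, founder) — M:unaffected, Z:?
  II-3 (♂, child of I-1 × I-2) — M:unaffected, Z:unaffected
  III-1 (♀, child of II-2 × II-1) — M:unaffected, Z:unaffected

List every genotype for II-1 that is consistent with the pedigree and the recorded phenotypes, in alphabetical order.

M/I-1 un ·: MM|Mm
M/I-2 ? ·: MM|Mm|mm
M/II-1 un I-1×I-2: MM|Mm
M/II-2 un ·: MM|Mm
M/II-3 un I-1×I-2: MM|Mm
M/III-1 un II-2×II-1: MM|Mm
⇒ M over [I-1,I-2,II-1,II-2,II-3,III-1]: 53 consistent
Z/I-1 un ·: ZZ|Zz
Z/I-2 aff ·: zz
Z/II-1 un I-1×I-2: Zz
Z/II-2 ? ·: ZZ|Zz|zz
Z/II-3 un I-1×I-2: Zz
Z/III-1 un II-2×II-1: ZZ|Zz
⇒ Z over [I-1,I-2,II-1,II-2,II-3,III-1]: 10 consistent

II-1 ∈ {MM Zz, Mm Zz}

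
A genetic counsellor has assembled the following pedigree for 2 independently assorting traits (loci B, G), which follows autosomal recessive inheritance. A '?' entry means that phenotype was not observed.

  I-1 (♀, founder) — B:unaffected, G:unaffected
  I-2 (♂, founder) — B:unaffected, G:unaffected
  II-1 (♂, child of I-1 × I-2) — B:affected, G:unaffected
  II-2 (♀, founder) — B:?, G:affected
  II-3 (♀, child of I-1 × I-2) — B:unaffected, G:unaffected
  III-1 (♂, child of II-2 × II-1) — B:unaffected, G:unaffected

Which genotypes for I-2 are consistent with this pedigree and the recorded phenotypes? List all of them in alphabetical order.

B/I-1 un ·: Bb
B/I-2 un ·: Bb
B/II-1 aff I-1×I-2: bb
B/II-2 ? ·: BB|Bb
B/II-3 un I-1×I-2: BB|Bb
B/III-1 un II-2×II-1: Bb
⇒ B over [I-1,I-2,II-1,II-2,II-3,III-1]: 4 consistent
G/I-1 un ·: GG|Gg
G/I-2 un ·: GG|Gg
G/II-1 un I-1×I-2: GG|Gg
G/II-2 aff ·: gg
G/II-3 un I-1×I-2: GG|Gg
G/III-1 un II-2×II-1: Gg
⇒ G over [I-1,I-2,II-1,II-2,II-3,III-1]: 13 consistent

I-2 ∈ {Bb GG, Bb Gg}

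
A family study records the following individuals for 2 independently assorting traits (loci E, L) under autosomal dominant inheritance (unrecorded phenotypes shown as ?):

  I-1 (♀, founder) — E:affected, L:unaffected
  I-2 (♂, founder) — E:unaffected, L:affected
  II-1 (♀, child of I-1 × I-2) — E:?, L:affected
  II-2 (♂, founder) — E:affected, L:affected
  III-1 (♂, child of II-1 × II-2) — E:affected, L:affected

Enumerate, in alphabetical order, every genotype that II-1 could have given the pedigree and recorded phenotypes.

II-1 ∈ {Ee Ll, ee Ll}

E/I-1 aff ·: Ee|EE
E/I-2 un ·: ee
E/II-1 ? I-1×I-2: ee|Ee
E/II-2 aff ·: Ee|EE
E/III-1 aff II-1×II-2: Ee|EE
⇒ E over [I-1,I-2,II-1,II-2,III-1]: 10 consistent
L/I-1 un ·: ll
L/I-2 aff ·: Ll|LL
L/II-1 aff I-1×I-2: Ll
L/II-2 aff ·: Ll|LL
L/III-1 aff II-1×II-2: Ll|LL
⇒ L over [I-1,I-2,II-1,II-2,III-1]: 8 consistent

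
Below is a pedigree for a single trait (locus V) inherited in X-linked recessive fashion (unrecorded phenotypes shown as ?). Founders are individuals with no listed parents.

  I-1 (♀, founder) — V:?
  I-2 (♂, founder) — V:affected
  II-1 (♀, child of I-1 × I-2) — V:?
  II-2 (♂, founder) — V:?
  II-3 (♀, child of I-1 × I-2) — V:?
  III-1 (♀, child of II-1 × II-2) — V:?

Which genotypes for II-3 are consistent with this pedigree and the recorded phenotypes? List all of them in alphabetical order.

V/I-1 ? ·: X^VX^V|X^VX^v|X^vX^v
V/I-2 aff ·: X^vY
V/II-1 ? I-1×I-2: X^VX^v|X^vX^v
V/II-2 ? ·: X^VY|X^vY
V/II-3 ? I-1×I-2: X^VX^v|X^vX^v
V/III-1 ? II-1×II-2: X^VX^V|X^VX^v|X^vX^v
⇒ V over [I-1,I-2,II-1,II-2,II-3,III-1]: 18 consistent

II-3 ∈ {X^VX^v, X^vX^v}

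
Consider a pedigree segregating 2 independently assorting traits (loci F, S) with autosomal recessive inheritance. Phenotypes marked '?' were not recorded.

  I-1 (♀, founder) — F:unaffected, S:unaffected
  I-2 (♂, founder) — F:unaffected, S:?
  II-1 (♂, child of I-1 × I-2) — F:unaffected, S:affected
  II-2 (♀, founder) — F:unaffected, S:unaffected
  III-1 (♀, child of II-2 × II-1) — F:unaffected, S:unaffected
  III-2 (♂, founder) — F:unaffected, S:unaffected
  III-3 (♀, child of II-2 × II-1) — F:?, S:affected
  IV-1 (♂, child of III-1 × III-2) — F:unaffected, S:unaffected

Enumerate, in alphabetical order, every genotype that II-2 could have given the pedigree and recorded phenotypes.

II-2 ∈ {FF Ss, Ff Ss}

F/I-1 un ·: FF|Ff
F/I-2 un ·: FF|Ff
F/II-1 un I-1×I-2: FF|Ff
F/II-2 un ·: FF|Ff
F/III-1 un II-2×II-1: FF|Ff
F/III-2 un ·: FF|Ff
F/III-3 ? II-2×II-1: FF|Ff|ff
F/IV-1 un III-1×III-2: FF|Ff
⇒ F over [I-1,I-2,II-1,II-2,III-1,III-2,III-3,IV-1]: 173 consistent
S/I-1 un ·: Ss
S/I-2 ? ·: Ss|ss
S/II-1 aff I-1×I-2: ss
S/II-2 un ·: Ss
S/III-1 un II-2×II-1: Ss
S/III-2 un ·: SS|Ss
S/III-3 aff II-2×II-1: ss
S/IV-1 un III-1×III-2: SS|Ss
⇒ S over [I-1,I-2,II-1,II-2,III-1,III-2,III-3,IV-1]: 8 consistent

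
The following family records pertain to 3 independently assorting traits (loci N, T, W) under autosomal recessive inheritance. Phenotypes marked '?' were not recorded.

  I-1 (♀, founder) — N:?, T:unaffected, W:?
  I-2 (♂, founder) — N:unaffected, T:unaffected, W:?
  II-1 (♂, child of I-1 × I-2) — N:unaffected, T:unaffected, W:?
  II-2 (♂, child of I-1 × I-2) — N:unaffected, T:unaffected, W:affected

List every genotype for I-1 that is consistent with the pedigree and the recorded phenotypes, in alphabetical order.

I-1 ∈ {NN TT Ww, NN TT ww, NN Tt Ww, NN Tt ww, Nn TT Ww, Nn TT ww, Nn Tt Ww, Nn Tt ww, nn TT Ww, nn TT ww, nn Tt Ww, nn Tt ww}

N/I-1 ? ·: NN|Nn|nn
N/I-2 un ·: NN|Nn
N/II-1 un I-1×I-2: NN|Nn
N/II-2 un I-1×I-2: NN|Nn
⇒ N over [I-1,I-2,II-1,II-2]: 15 consistent
T/I-1 un ·: TT|Tt
T/I-2 un ·: TT|Tt
T/II-1 un I-1×I-2: TT|Tt
T/II-2 un I-1×I-2: TT|Tt
⇒ T over [I-1,I-2,II-1,II-2]: 13 consistent
W/I-1 ? ·: Ww|ww
W/I-2 ? ·: Ww|ww
W/II-1 ? I-1×I-2: WW|Ww|ww
W/II-2 aff I-1×I-2: ww
⇒ W over [I-1,I-2,II-1,II-2]: 8 consistent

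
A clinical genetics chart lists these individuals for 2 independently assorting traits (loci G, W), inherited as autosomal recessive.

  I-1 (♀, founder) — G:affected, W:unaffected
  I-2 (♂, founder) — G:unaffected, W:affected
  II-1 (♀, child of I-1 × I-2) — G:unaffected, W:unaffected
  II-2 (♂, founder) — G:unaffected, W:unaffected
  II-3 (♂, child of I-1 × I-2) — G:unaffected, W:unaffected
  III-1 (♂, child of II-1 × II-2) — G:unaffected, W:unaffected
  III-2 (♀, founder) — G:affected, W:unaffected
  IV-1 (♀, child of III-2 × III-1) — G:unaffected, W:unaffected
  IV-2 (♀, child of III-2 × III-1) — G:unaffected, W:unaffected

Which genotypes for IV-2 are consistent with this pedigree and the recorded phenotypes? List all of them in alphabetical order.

G/I-1 aff ·: gg
G/I-2 un ·: GG|Gg
G/II-1 un I-1×I-2: Gg
G/II-2 un ·: GG|Gg
G/II-3 un I-1×I-2: Gg
G/III-1 un II-1×II-2: GG|Gg
G/III-2 aff ·: gg
G/IV-1 un III-2×III-1: Gg
G/IV-2 un III-2×III-1: Gg
⇒ G over [I-1,I-2,II-1,II-2,II-3,III-1,III-2,IV-1,IV-2]: 8 consistent
W/I-1 un ·: WW|Ww
W/I-2 aff ·: ww
W/II-1 un I-1×I-2: Ww
W/II-2 un ·: WW|Ww
W/II-3 un I-1×I-2: Ww
W/III-1 un II-1×II-2: WW|Ww
W/III-2 un ·: WW|Ww
W/IV-1 un III-2×III-1: WW|Ww
W/IV-2 un III-2×III-1: WW|Ww
⇒ W over [I-1,I-2,II-1,II-2,II-3,III-1,III-2,IV-1,IV-2]: 52 consistent

IV-2 ∈ {Gg WW, Gg Ww}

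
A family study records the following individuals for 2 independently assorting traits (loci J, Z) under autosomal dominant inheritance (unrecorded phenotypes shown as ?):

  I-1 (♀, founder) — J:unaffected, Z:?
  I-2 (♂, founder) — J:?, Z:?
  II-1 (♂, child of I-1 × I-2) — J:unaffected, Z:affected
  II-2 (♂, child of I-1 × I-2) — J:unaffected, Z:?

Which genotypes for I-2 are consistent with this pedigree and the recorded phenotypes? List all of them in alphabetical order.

J/I-1 un ·: jj
J/I-2 ? ·: jj|Jj
J/II-1 un I-1×I-2: jj
J/II-2 un I-1×I-2: jj
⇒ J over [I-1,I-2,II-1,II-2]: 2 consistent
Z/I-1 ? ·: zz|Zz|ZZ
Z/I-2 ? ·: zz|Zz|ZZ
Z/II-1 aff I-1×I-2: Zz|ZZ
Z/II-2 ? I-1×I-2: zz|Zz|ZZ
⇒ Z over [I-1,I-2,II-1,II-2]: 21 consistent

I-2 ∈ {Jj ZZ, Jj Zz, Jj zz, jj ZZ, jj Zz, jj zz}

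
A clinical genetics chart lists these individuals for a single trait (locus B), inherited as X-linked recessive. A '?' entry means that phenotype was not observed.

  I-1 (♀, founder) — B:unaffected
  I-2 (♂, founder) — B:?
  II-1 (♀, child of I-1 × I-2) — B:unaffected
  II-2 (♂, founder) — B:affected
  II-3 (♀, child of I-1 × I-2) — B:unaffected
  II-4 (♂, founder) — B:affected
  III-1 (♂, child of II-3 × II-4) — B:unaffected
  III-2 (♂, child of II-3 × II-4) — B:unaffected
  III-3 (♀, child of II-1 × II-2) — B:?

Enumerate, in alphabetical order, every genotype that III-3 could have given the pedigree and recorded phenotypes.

III-3 ∈ {X^BX^b, X^bX^b}

B/I-1 un ·: X^BX^B|X^BX^b
B/I-2 ? ·: X^BY|X^bY
B/II-1 un I-1×I-2: X^BX^B|X^BX^b
B/II-2 aff ·: X^bY
B/II-3 un I-1×I-2: X^BX^B|X^BX^b
B/II-4 aff ·: X^bY
B/III-1 un II-3×II-4: X^BY
B/III-2 un II-3×II-4: X^BY
B/III-3 ? II-1×II-2: X^BX^b|X^bX^b
⇒ B over [I-1,I-2,II-1,II-2,II-3,II-4,III-1,III-2,III-3]: 11 consistent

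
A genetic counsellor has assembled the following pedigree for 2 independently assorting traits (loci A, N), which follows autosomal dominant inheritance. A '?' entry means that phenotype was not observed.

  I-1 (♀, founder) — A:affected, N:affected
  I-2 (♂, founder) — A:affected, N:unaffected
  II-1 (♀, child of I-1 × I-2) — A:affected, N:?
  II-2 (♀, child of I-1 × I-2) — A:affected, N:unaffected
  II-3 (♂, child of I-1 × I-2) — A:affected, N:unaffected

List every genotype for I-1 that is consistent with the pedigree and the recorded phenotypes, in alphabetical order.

I-1 ∈ {AA Nn, Aa Nn}

A/I-1 aff ·: Aa|AA
A/I-2 aff ·: Aa|AA
A/II-1 aff I-1×I-2: Aa|AA
A/II-2 aff I-1×I-2: Aa|AA
A/II-3 aff I-1×I-2: Aa|AA
⇒ A over [I-1,I-2,II-1,II-2,II-3]: 25 consistent
N/I-1 aff ·: Nn
N/I-2 un ·: nn
N/II-1 ? I-1×I-2: nn|Nn
N/II-2 un I-1×I-2: nn
N/II-3 un I-1×I-2: nn
⇒ N over [I-1,I-2,II-1,II-2,II-3]: 2 consistent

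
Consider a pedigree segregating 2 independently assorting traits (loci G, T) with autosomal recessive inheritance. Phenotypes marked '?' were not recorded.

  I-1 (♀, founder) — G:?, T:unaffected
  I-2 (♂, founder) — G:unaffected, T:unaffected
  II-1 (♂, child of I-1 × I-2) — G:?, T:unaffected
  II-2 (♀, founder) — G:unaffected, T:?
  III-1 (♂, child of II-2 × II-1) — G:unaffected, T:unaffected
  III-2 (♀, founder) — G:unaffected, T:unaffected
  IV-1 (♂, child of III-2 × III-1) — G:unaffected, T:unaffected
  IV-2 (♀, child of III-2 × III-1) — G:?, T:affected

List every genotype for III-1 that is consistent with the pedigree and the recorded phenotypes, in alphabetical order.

G/I-1 ? ·: GG|Gg|gg
G/I-2 un ·: GG|Gg
G/II-1 ? I-1×I-2: GG|Gg|gg
G/II-2 un ·: GG|Gg
G/III-1 un II-2×II-1: GG|Gg
G/III-2 un ·: GG|Gg
G/IV-1 un III-2×III-1: GG|Gg
G/IV-2 ? III-2×III-1: GG|Gg|gg
⇒ G over [I-1,I-2,II-1,II-2,III-1,III-2,IV-1,IV-2]: 270 consistent
T/I-1 un ·: TT|Tt
T/I-2 un ·: TT|Tt
T/II-1 un I-1×I-2: TT|Tt
T/II-2 ? ·: TT|Tt|tt
T/III-1 un II-2×II-1: Tt
T/III-2 un ·: Tt
T/IV-1 un III-2×III-1: TT|Tt
T/IV-2 aff III-2×III-1: tt
⇒ T over [I-1,I-2,II-1,II-2,III-1,III-2,IV-1,IV-2]: 34 consistent

III-1 ∈ {GG Tt, Gg Tt}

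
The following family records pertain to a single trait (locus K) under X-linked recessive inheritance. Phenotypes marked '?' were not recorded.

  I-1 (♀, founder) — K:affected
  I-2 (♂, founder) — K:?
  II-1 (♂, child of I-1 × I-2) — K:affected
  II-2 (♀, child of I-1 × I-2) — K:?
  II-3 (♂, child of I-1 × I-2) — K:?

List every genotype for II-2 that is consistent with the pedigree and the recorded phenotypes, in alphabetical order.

II-2 ∈ {X^KX^k, X^kX^k}

K/I-1 aff ·: X^kX^k
K/I-2 ? ·: X^KY|X^kY
K/II-1 aff I-1×I-2: X^kY
K/II-2 ? I-1×I-2: X^KX^k|X^kX^k
K/II-3 ? I-1×I-2: X^kY
⇒ K over [I-1,I-2,II-1,II-2,II-3]: 2 consistent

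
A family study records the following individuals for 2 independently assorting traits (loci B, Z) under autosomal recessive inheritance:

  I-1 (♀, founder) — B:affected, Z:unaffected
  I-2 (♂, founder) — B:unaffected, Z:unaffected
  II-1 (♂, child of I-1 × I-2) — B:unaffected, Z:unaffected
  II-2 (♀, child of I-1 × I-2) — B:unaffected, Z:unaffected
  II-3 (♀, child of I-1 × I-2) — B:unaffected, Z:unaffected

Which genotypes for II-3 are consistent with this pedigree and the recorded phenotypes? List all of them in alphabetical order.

B/I-1 aff ·: bb
B/I-2 un ·: BB|Bb
B/II-1 un I-1×I-2: Bb
B/II-2 un I-1×I-2: Bb
B/II-3 un I-1×I-2: Bb
⇒ B over [I-1,I-2,II-1,II-2,II-3]: 2 consistent
Z/I-1 un ·: ZZ|Zz
Z/I-2 un ·: ZZ|Zz
Z/II-1 un I-1×I-2: ZZ|Zz
Z/II-2 un I-1×I-2: ZZ|Zz
Z/II-3 un I-1×I-2: ZZ|Zz
⇒ Z over [I-1,I-2,II-1,II-2,II-3]: 25 consistent

II-3 ∈ {Bb ZZ, Bb Zz}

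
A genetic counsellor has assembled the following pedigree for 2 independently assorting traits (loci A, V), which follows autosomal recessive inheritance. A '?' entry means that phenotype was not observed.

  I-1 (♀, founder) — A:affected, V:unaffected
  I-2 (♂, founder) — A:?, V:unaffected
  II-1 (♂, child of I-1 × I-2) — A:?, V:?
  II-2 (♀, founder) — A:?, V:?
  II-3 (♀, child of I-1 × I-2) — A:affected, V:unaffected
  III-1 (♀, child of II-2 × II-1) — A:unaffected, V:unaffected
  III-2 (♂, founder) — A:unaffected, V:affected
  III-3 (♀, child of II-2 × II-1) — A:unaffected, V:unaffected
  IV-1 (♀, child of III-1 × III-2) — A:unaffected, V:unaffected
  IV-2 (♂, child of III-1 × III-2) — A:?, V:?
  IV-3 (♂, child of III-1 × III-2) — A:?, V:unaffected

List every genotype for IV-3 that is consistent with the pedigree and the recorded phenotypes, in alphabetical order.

A/I-1 aff ·: aa
A/I-2 ? ·: Aa|aa
A/II-1 ? I-1×I-2: Aa|aa
A/II-2 ? ·: AA|Aa|aa
A/II-3 aff I-1×I-2: aa
A/III-1 un II-2×II-1: AA|Aa
A/III-2 un ·: AA|Aa
A/III-3 un II-2×II-1: AA|Aa
A/IV-1 un III-1×III-2: AA|Aa
A/IV-2 ? III-1×III-2: AA|Aa|aa
A/IV-3 ? III-1×III-2: AA|Aa|aa
⇒ A over [I-1,I-2,II-1,II-2,II-3,III-1,III-2,III-3,IV-1,IV-2,IV-3]: 270 consistent
V/I-1 un ·: VV|Vv
V/I-2 un ·: VV|Vv
V/II-1 ? I-1×I-2: VV|Vv|vv
V/II-2 ? ·: VV|Vv|vv
V/II-3 un I-1×I-2: VV|Vv
V/III-1 un II-2×II-1: VV|Vv
V/III-2 aff ·: vv
V/III-3 un II-2×II-1: VV|Vv
V/IV-1 un III-1×III-2: Vv
V/IV-2 ? III-1×III-2: Vv|vv
V/IV-3 un III-1×III-2: Vv
⇒ V over [I-1,I-2,II-1,II-2,II-3,III-1,III-2,III-3,IV-1,IV-2,IV-3]: 155 consistent

IV-3 ∈ {AA Vv, Aa Vv, aa Vv}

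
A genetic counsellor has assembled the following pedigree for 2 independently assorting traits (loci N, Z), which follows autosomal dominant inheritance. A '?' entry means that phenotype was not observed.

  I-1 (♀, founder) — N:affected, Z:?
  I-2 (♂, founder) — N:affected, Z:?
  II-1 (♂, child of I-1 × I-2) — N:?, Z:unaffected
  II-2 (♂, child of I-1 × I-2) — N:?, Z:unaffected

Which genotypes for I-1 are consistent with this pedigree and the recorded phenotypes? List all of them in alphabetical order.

N/I-1 aff ·: Nn|NN
N/I-2 aff ·: Nn|NN
N/II-1 ? I-1×I-2: nn|Nn|NN
N/II-2 ? I-1×I-2: nn|Nn|NN
⇒ N over [I-1,I-2,II-1,II-2]: 18 consistent
Z/I-1 ? ·: zz|Zz
Z/I-2 ? ·: zz|Zz
Z/II-1 un I-1×I-2: zz
Z/II-2 un I-1×I-2: zz
⇒ Z over [I-1,I-2,II-1,II-2]: 4 consistent

I-1 ∈ {NN Zz, NN zz, Nn Zz, Nn zz}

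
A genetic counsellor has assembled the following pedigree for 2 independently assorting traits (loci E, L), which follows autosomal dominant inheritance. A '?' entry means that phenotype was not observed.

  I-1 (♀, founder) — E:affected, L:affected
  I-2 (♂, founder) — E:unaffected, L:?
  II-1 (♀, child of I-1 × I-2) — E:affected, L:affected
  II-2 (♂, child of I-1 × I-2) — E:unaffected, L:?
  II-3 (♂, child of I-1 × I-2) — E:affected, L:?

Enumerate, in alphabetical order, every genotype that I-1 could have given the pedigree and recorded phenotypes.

I-1 ∈ {Ee LL, Ee Ll}

E/I-1 aff ·: Ee
E/I-2 un ·: ee
E/II-1 aff I-1×I-2: Ee
E/II-2 un I-1×I-2: ee
E/II-3 aff I-1×I-2: Ee
⇒ E over [I-1,I-2,II-1,II-2,II-3]: 1 consistent
L/I-1 aff ·: Ll|LL
L/I-2 ? ·: ll|Ll|LL
L/II-1 aff I-1×I-2: Ll|LL
L/II-2 ? I-1×I-2: ll|Ll|LL
L/II-3 ? I-1×I-2: ll|Ll|LL
⇒ L over [I-1,I-2,II-1,II-2,II-3]: 40 consistent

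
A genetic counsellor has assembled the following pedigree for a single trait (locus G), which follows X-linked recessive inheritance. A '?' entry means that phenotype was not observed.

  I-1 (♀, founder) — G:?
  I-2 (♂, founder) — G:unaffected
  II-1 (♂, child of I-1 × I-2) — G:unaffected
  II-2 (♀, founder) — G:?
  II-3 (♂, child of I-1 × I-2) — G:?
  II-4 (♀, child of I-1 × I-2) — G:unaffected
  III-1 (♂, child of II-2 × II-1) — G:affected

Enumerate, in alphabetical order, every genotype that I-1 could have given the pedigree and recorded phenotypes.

I-1 ∈ {X^GX^G, X^GX^g}

G/I-1 ? ·: X^GX^G|X^GX^g
G/I-2 un ·: X^GY
G/II-1 un I-1×I-2: X^GY
G/II-2 ? ·: X^GX^g|X^gX^g
G/II-3 ? I-1×I-2: X^GY|X^gY
G/II-4 un I-1×I-2: X^GX^G|X^GX^g
G/III-1 aff II-2×II-1: X^gY
⇒ G over [I-1,I-2,II-1,II-2,II-3,II-4,III-1]: 10 consistent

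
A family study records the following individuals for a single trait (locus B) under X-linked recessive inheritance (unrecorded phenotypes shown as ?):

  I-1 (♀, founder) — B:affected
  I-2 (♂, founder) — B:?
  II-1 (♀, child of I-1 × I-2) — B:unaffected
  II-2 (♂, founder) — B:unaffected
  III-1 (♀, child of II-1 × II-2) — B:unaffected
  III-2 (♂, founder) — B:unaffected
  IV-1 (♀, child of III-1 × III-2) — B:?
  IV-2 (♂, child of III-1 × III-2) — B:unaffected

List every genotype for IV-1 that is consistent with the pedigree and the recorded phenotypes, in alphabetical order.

IV-1 ∈ {X^BX^B, X^BX^b}

B/I-1 aff ·: X^bX^b
B/I-2 ? ·: X^BY
B/II-1 un I-1×I-2: X^BX^b
B/II-2 un ·: X^BY
B/III-1 un II-1×II-2: X^BX^B|X^BX^b
B/III-2 un ·: X^BY
B/IV-1 ? III-1×III-2: X^BX^B|X^BX^b
B/IV-2 un III-1×III-2: X^BY
⇒ B over [I-1,I-2,II-1,II-2,III-1,III-2,IV-1,IV-2]: 3 consistent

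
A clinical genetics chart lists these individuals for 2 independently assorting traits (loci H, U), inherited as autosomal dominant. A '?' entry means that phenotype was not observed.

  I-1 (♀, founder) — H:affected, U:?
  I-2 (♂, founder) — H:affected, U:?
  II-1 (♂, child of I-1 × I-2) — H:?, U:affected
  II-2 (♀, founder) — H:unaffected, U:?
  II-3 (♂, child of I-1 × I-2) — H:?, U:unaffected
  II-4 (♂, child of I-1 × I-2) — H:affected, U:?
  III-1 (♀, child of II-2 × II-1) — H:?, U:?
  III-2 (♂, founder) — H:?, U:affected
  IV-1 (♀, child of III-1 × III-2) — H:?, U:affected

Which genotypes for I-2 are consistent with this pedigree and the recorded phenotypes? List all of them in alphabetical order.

H/I-1 aff ·: Hh|HH
H/I-2 aff ·: Hh|HH
H/II-1 ? I-1×I-2: hh|Hh|HH
H/II-2 un ·: hh
H/II-3 ? I-1×I-2: hh|Hh|HH
H/II-4 aff I-1×I-2: Hh|HH
H/III-1 ? II-2×II-1: hh|Hh
H/III-2 ? ·: hh|Hh|HH
H/IV-1 ? III-1×III-2: hh|Hh|HH
⇒ H over [I-1,I-2,II-1,II-2,II-3,II-4,III-1,III-2,IV-1]: 283 consistent
U/I-1 ? ·: uu|Uu
U/I-2 ? ·: uu|Uu
U/II-1 aff I-1×I-2: Uu|UU
U/II-2 ? ·: uu|Uu|UU
U/II-3 un I-1×I-2: uu
U/II-4 ? I-1×I-2: uu|Uu|UU
U/III-1 ? II-2×II-1: uu|Uu|UU
U/III-2 aff ·: Uu|UU
U/IV-1 aff III-1×III-2: Uu|UU
⇒ U over [I-1,I-2,II-1,II-2,II-3,II-4,III-1,III-2,IV-1]: 196 consistent

I-2 ∈ {HH Uu, HH uu, Hh Uu, Hh uu}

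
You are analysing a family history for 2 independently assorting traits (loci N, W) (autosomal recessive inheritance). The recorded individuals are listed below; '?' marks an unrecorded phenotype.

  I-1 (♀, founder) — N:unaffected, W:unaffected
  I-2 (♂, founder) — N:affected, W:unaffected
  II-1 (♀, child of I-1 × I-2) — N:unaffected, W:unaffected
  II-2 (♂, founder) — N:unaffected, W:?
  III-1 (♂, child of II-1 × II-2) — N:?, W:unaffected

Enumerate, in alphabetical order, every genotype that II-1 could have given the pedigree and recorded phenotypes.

N/I-1 un ·: NN|Nn
N/I-2 aff ·: nn
N/II-1 un I-1×I-2: Nn
N/II-2 un ·: NN|Nn
N/III-1 ? II-1×II-2: NN|Nn|nn
⇒ N over [I-1,I-2,II-1,II-2,III-1]: 10 consistent
W/I-1 un ·: WW|Ww
W/I-2 un ·: WW|Ww
W/II-1 un I-1×I-2: WW|Ww
W/II-2 ? ·: WW|Ww|ww
W/III-1 un II-1×II-2: WW|Ww
⇒ W over [I-1,I-2,II-1,II-2,III-1]: 31 consistent

II-1 ∈ {Nn WW, Nn Ww}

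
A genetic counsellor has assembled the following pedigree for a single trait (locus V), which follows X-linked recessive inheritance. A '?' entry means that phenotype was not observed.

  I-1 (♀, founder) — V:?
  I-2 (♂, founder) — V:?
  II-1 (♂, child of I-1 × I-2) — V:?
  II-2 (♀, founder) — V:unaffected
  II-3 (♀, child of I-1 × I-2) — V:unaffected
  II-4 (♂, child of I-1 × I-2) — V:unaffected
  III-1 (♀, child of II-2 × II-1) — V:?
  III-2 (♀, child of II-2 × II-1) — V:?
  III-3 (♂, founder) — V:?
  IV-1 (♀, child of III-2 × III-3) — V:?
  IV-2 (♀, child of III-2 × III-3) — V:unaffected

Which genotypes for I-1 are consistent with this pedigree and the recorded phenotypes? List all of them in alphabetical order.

V/I-1 ? ·: X^VX^V|X^VX^v
V/I-2 ? ·: X^VY|X^vY
V/II-1 ? I-1×I-2: X^VY|X^vY
V/II-2 un ·: X^VX^V|X^VX^v
V/II-3 un I-1×I-2: X^VX^V|X^VX^v
V/II-4 un I-1×I-2: X^VY
V/III-1 ? II-2×II-1: X^VX^V|X^VX^v|X^vX^v
V/III-2 ? II-2×II-1: X^VX^V|X^VX^v|X^vX^v
V/III-3 ? ·: X^VY|X^vY
V/IV-1 ? III-2×III-3: X^VX^V|X^VX^v|X^vX^v
V/IV-2 un III-2×III-3: X^VX^V|X^VX^v
⇒ V over [I-1,I-2,II-1,II-2,II-3,II-4,III-1,III-2,III-3,IV-1,IV-2]: 150 consistent

I-1 ∈ {X^VX^V, X^VX^v}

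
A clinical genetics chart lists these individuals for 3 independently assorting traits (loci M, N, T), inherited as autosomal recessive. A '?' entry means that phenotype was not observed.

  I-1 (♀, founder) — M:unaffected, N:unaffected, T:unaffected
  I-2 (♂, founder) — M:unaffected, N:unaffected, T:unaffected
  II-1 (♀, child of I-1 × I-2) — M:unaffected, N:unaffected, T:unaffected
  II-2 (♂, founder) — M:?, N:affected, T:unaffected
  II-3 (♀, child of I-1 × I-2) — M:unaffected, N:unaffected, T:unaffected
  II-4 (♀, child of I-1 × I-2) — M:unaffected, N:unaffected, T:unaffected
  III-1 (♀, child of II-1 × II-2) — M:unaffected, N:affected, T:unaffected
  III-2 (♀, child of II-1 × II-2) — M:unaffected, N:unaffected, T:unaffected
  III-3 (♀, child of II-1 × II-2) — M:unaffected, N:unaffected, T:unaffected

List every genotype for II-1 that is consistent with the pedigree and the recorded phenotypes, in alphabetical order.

II-1 ∈ {MM Nn TT, MM Nn Tt, Mm Nn TT, Mm Nn Tt}

M/I-1 un ·: MM|Mm
M/I-2 un ·: MM|Mm
M/II-1 un I-1×I-2: MM|Mm
M/II-2 ? ·: MM|Mm|mm
M/II-3 un I-1×I-2: MM|Mm
M/II-4 un I-1×I-2: MM|Mm
M/III-1 un II-1×II-2: MM|Mm
M/III-2 un II-1×II-2: MM|Mm
M/III-3 un II-1×II-2: MM|Mm
⇒ M over [I-1,I-2,II-1,II-2,II-3,II-4,III-1,III-2,III-3]: 334 consistent
N/I-1 un ·: NN|Nn
N/I-2 un ·: NN|Nn
N/II-1 un I-1×I-2: Nn
N/II-2 aff ·: nn
N/II-3 un I-1×I-2: NN|Nn
N/II-4 un I-1×I-2: NN|Nn
N/III-1 aff II-1×II-2: nn
N/III-2 un II-1×II-2: Nn
N/III-3 un II-1×II-2: Nn
⇒ N over [I-1,I-2,II-1,II-2,II-3,II-4,III-1,III-2,III-3]: 12 consistent
T/I-1 un ·: TT|Tt
T/I-2 un ·: TT|Tt
T/II-1 un I-1×I-2: TT|Tt
T/II-2 un ·: TT|Tt
T/II-3 un I-1×I-2: TT|Tt
T/II-4 un I-1×I-2: TT|Tt
T/III-1 un II-1×II-2: TT|Tt
T/III-2 un II-1×II-2: TT|Tt
T/III-3 un II-1×II-2: TT|Tt
⇒ T over [I-1,I-2,II-1,II-2,II-3,II-4,III-1,III-2,III-3]: 309 consistent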